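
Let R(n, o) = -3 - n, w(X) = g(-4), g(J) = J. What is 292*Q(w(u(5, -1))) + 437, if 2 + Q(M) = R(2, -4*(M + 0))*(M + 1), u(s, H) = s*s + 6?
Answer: 4233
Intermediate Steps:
u(s, H) = 6 + s**2 (u(s, H) = s**2 + 6 = 6 + s**2)
w(X) = -4
Q(M) = -7 - 5*M (Q(M) = -2 + (-3 - 1*2)*(M + 1) = -2 + (-3 - 2)*(1 + M) = -2 - 5*(1 + M) = -2 + (-5 - 5*M) = -7 - 5*M)
292*Q(w(u(5, -1))) + 437 = 292*(-7 - 5*(-4)) + 437 = 292*(-7 + 20) + 437 = 292*13 + 437 = 3796 + 437 = 4233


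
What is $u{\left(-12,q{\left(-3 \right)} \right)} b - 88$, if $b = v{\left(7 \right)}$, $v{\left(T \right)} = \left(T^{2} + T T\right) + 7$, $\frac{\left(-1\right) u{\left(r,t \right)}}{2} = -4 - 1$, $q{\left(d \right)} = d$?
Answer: $962$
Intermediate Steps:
$u{\left(r,t \right)} = 10$ ($u{\left(r,t \right)} = - 2 \left(-4 - 1\right) = \left(-2\right) \left(-5\right) = 10$)
$v{\left(T \right)} = 7 + 2 T^{2}$ ($v{\left(T \right)} = \left(T^{2} + T^{2}\right) + 7 = 2 T^{2} + 7 = 7 + 2 T^{2}$)
$b = 105$ ($b = 7 + 2 \cdot 7^{2} = 7 + 2 \cdot 49 = 7 + 98 = 105$)
$u{\left(-12,q{\left(-3 \right)} \right)} b - 88 = 10 \cdot 105 - 88 = 1050 - 88 = 962$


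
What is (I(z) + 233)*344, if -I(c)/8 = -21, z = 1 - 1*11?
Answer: 137944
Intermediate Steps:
z = -10 (z = 1 - 11 = -10)
I(c) = 168 (I(c) = -8*(-21) = 168)
(I(z) + 233)*344 = (168 + 233)*344 = 401*344 = 137944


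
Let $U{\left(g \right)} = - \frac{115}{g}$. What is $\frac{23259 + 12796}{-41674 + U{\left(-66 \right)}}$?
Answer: $- \frac{2379630}{2750369} \approx -0.8652$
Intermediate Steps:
$\frac{23259 + 12796}{-41674 + U{\left(-66 \right)}} = \frac{23259 + 12796}{-41674 - \frac{115}{-66}} = \frac{36055}{-41674 - - \frac{115}{66}} = \frac{36055}{-41674 + \frac{115}{66}} = \frac{36055}{- \frac{2750369}{66}} = 36055 \left(- \frac{66}{2750369}\right) = - \frac{2379630}{2750369}$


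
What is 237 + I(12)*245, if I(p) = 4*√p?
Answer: 237 + 1960*√3 ≈ 3631.8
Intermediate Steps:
237 + I(12)*245 = 237 + (4*√12)*245 = 237 + (4*(2*√3))*245 = 237 + (8*√3)*245 = 237 + 1960*√3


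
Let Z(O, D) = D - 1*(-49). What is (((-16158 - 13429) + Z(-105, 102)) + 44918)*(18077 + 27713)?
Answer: 708920780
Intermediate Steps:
Z(O, D) = 49 + D (Z(O, D) = D + 49 = 49 + D)
(((-16158 - 13429) + Z(-105, 102)) + 44918)*(18077 + 27713) = (((-16158 - 13429) + (49 + 102)) + 44918)*(18077 + 27713) = ((-29587 + 151) + 44918)*45790 = (-29436 + 44918)*45790 = 15482*45790 = 708920780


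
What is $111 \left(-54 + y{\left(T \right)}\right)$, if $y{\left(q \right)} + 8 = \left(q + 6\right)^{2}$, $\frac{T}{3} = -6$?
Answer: $9102$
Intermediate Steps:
$T = -18$ ($T = 3 \left(-6\right) = -18$)
$y{\left(q \right)} = -8 + \left(6 + q\right)^{2}$ ($y{\left(q \right)} = -8 + \left(q + 6\right)^{2} = -8 + \left(6 + q\right)^{2}$)
$111 \left(-54 + y{\left(T \right)}\right) = 111 \left(-54 - \left(8 - \left(6 - 18\right)^{2}\right)\right) = 111 \left(-54 - \left(8 - \left(-12\right)^{2}\right)\right) = 111 \left(-54 + \left(-8 + 144\right)\right) = 111 \left(-54 + 136\right) = 111 \cdot 82 = 9102$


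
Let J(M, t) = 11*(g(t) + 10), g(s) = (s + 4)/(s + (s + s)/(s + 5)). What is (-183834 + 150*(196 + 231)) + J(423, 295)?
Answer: -1066076996/8909 ≈ -1.1966e+5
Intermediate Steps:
g(s) = (4 + s)/(s + 2*s/(5 + s)) (g(s) = (4 + s)/(s + (2*s)/(5 + s)) = (4 + s)/(s + 2*s/(5 + s)))
J(M, t) = 110 + 11*(20 + t**2 + 9*t)/(t*(7 + t)) (J(M, t) = 11*((20 + t**2 + 9*t)/(t*(7 + t)) + 10) = 11*(10 + (20 + t**2 + 9*t)/(t*(7 + t))) = 110 + 11*(20 + t**2 + 9*t)/(t*(7 + t)))
(-183834 + 150*(196 + 231)) + J(423, 295) = (-183834 + 150*(196 + 231)) + 11*(20 + 11*295**2 + 79*295)/(295*(7 + 295)) = (-183834 + 150*427) + 11*(1/295)*(20 + 11*87025 + 23305)/302 = (-183834 + 64050) + 11*(1/295)*(1/302)*(20 + 957275 + 23305) = -119784 + 11*(1/295)*(1/302)*980600 = -119784 + 1078660/8909 = -1066076996/8909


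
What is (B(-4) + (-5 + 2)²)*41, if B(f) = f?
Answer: 205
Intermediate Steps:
(B(-4) + (-5 + 2)²)*41 = (-4 + (-5 + 2)²)*41 = (-4 + (-3)²)*41 = (-4 + 9)*41 = 5*41 = 205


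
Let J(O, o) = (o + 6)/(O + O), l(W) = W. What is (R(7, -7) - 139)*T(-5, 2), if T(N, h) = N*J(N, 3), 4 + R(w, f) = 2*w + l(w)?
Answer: -549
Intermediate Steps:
J(O, o) = (6 + o)/(2*O) (J(O, o) = (6 + o)/((2*O)) = (6 + o)*(1/(2*O)) = (6 + o)/(2*O))
R(w, f) = -4 + 3*w (R(w, f) = -4 + (2*w + w) = -4 + 3*w)
T(N, h) = 9/2 (T(N, h) = N*((6 + 3)/(2*N)) = N*((1/2)*9/N) = N*(9/(2*N)) = 9/2)
(R(7, -7) - 139)*T(-5, 2) = ((-4 + 3*7) - 139)*(9/2) = ((-4 + 21) - 139)*(9/2) = (17 - 139)*(9/2) = -122*9/2 = -549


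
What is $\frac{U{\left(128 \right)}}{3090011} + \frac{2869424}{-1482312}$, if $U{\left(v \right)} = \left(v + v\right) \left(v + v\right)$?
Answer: $- \frac{1096175865554}{572545048179} \approx -1.9146$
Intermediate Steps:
$U{\left(v \right)} = 4 v^{2}$ ($U{\left(v \right)} = 2 v 2 v = 4 v^{2}$)
$\frac{U{\left(128 \right)}}{3090011} + \frac{2869424}{-1482312} = \frac{4 \cdot 128^{2}}{3090011} + \frac{2869424}{-1482312} = 4 \cdot 16384 \cdot \frac{1}{3090011} + 2869424 \left(- \frac{1}{1482312}\right) = 65536 \cdot \frac{1}{3090011} - \frac{358678}{185289} = \frac{65536}{3090011} - \frac{358678}{185289} = - \frac{1096175865554}{572545048179}$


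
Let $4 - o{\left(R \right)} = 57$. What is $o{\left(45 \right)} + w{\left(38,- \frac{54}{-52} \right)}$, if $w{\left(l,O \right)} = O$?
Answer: $- \frac{1351}{26} \approx -51.962$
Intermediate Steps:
$o{\left(R \right)} = -53$ ($o{\left(R \right)} = 4 - 57 = -53$)
$o{\left(45 \right)} + w{\left(38,- \frac{54}{-52} \right)} = -53 - \frac{54}{-52} = -53 - - \frac{27}{26} = -53 + \frac{27}{26} = - \frac{1351}{26}$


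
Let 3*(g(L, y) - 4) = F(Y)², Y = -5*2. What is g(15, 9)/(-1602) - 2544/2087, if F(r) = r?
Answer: -6230104/5015061 ≈ -1.2423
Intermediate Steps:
Y = -10
g(L, y) = 112/3 (g(L, y) = 4 + (⅓)*(-10)² = 4 + (⅓)*100 = 4 + 100/3 = 112/3)
g(15, 9)/(-1602) - 2544/2087 = (112/3)/(-1602) - 2544/2087 = (112/3)*(-1/1602) - 2544*1/2087 = -56/2403 - 2544/2087 = -6230104/5015061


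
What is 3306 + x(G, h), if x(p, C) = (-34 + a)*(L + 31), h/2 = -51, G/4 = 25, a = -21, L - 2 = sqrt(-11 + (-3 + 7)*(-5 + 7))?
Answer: 1491 - 55*I*sqrt(3) ≈ 1491.0 - 95.263*I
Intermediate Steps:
L = 2 + I*sqrt(3) (L = 2 + sqrt(-11 + (-3 + 7)*(-5 + 7)) = 2 + sqrt(-11 + 4*2) = 2 + sqrt(-11 + 8) = 2 + sqrt(-3) = 2 + I*sqrt(3) ≈ 2.0 + 1.732*I)
G = 100 (G = 4*25 = 100)
h = -102 (h = 2*(-51) = -102)
x(p, C) = -1815 - 55*I*sqrt(3) (x(p, C) = (-34 - 21)*((2 + I*sqrt(3)) + 31) = -55*(33 + I*sqrt(3)) = -1815 - 55*I*sqrt(3))
3306 + x(G, h) = 3306 + (-1815 - 55*I*sqrt(3)) = 1491 - 55*I*sqrt(3)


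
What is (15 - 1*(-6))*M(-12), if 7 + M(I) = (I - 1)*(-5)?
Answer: 1218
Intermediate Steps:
M(I) = -2 - 5*I (M(I) = -7 + (I - 1)*(-5) = -7 + (-1 + I)*(-5) = -7 + (5 - 5*I) = -2 - 5*I)
(15 - 1*(-6))*M(-12) = (15 - 1*(-6))*(-2 - 5*(-12)) = (15 + 6)*(-2 + 60) = 21*58 = 1218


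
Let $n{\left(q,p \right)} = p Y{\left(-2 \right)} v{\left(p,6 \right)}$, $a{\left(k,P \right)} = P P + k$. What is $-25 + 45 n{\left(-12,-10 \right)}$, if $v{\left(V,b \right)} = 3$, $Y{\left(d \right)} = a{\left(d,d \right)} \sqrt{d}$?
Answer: $-25 - 2700 i \sqrt{2} \approx -25.0 - 3818.4 i$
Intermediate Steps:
$a{\left(k,P \right)} = k + P^{2}$ ($a{\left(k,P \right)} = P^{2} + k = k + P^{2}$)
$Y{\left(d \right)} = \sqrt{d} \left(d + d^{2}\right)$ ($Y{\left(d \right)} = \left(d + d^{2}\right) \sqrt{d} = \sqrt{d} \left(d + d^{2}\right)$)
$n{\left(q,p \right)} = 6 i p \sqrt{2}$ ($n{\left(q,p \right)} = p \left(-2\right)^{\frac{3}{2}} \left(1 - 2\right) 3 = p - 2 i \sqrt{2} \left(-1\right) 3 = p 2 i \sqrt{2} \cdot 3 = 2 i p \sqrt{2} \cdot 3 = 6 i p \sqrt{2}$)
$-25 + 45 n{\left(-12,-10 \right)} = -25 + 45 \cdot 6 i \left(-10\right) \sqrt{2} = -25 + 45 \left(- 60 i \sqrt{2}\right) = -25 - 2700 i \sqrt{2}$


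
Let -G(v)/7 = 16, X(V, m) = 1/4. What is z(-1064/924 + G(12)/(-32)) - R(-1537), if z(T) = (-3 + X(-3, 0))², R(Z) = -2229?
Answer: 35785/16 ≈ 2236.6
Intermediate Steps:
X(V, m) = ¼
G(v) = -112 (G(v) = -7*16 = -112)
z(T) = 121/16 (z(T) = (-3 + ¼)² = (-11/4)² = 121/16)
z(-1064/924 + G(12)/(-32)) - R(-1537) = 121/16 - 1*(-2229) = 121/16 + 2229 = 35785/16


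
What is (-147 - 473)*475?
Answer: -294500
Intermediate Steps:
(-147 - 473)*475 = -620*475 = -294500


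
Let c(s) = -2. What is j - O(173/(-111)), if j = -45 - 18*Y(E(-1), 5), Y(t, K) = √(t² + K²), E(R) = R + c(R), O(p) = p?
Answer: -4822/111 - 18*√34 ≈ -148.40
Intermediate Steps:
E(R) = -2 + R (E(R) = R - 2 = -2 + R)
Y(t, K) = √(K² + t²)
j = -45 - 18*√34 (j = -45 - 18*√(5² + (-2 - 1)²) = -45 - 18*√(25 + (-3)²) = -45 - 18*√(25 + 9) = -45 - 18*√34 ≈ -149.96)
j - O(173/(-111)) = (-45 - 18*√34) - 173/(-111) = (-45 - 18*√34) - 173*(-1)/111 = (-45 - 18*√34) - 1*(-173/111) = (-45 - 18*√34) + 173/111 = -4822/111 - 18*√34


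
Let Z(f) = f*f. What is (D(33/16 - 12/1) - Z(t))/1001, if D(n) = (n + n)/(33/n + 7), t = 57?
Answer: -1692289/520520 ≈ -3.2512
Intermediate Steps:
Z(f) = f²
D(n) = 2*n/(7 + 33/n) (D(n) = (2*n)/(7 + 33/n) = 2*n/(7 + 33/n))
(D(33/16 - 12/1) - Z(t))/1001 = (2*(33/16 - 12/1)²/(33 + 7*(33/16 - 12/1)) - 1*57²)/1001 = (2*(33*(1/16) - 12*1)²/(33 + 7*(33*(1/16) - 12*1)) - 1*3249)*(1/1001) = (2*(33/16 - 12)²/(33 + 7*(33/16 - 12)) - 3249)*(1/1001) = (2*(-159/16)²/(33 + 7*(-159/16)) - 3249)*(1/1001) = (2*(25281/256)/(33 - 1113/16) - 3249)*(1/1001) = (2*(25281/256)/(-585/16) - 3249)*(1/1001) = (2*(25281/256)*(-16/585) - 3249)*(1/1001) = (-2809/520 - 3249)*(1/1001) = -1692289/520*1/1001 = -1692289/520520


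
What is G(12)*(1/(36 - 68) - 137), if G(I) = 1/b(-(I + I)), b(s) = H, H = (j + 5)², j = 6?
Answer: -4385/3872 ≈ -1.1325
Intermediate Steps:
H = 121 (H = (6 + 5)² = 11² = 121)
b(s) = 121
G(I) = 1/121
G(12)*(1/(36 - 68) - 137) = (1/(36 - 68) - 137)/121 = (1/(-32) - 137)/121 = (-1/32 - 137)/121 = (1/121)*(-4385/32) = -4385/3872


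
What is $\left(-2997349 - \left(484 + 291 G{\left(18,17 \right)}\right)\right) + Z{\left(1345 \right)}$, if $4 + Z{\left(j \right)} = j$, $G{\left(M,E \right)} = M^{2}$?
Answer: $-3090776$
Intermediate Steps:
$Z{\left(j \right)} = -4 + j$
$\left(-2997349 - \left(484 + 291 G{\left(18,17 \right)}\right)\right) + Z{\left(1345 \right)} = \left(-2997349 - \left(484 + 291 \cdot 18^{2}\right)\right) + \left(-4 + 1345\right) = \left(-2997349 - 94768\right) + 1341 = -3092117 + 1341 = -3090776$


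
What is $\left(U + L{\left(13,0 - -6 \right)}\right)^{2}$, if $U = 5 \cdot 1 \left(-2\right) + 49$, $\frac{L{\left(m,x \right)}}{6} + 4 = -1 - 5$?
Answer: $441$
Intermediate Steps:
$L{\left(m,x \right)} = -60$ ($L{\left(m,x \right)} = -24 + 6 \left(-1 - 5\right) = -24 + 6 \left(-6\right) = -24 - 36 = -60$)
$U = 39$ ($U = 5 \left(-2\right) + 49 = -10 + 49 = 39$)
$\left(U + L{\left(13,0 - -6 \right)}\right)^{2} = \left(39 - 60\right)^{2} = \left(-21\right)^{2} = 441$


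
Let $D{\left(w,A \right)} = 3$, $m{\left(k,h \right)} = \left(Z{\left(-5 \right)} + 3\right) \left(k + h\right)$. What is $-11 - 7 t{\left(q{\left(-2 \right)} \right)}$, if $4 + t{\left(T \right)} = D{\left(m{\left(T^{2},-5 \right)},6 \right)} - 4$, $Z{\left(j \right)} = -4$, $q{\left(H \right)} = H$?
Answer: $24$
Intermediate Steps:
$m{\left(k,h \right)} = - h - k$ ($m{\left(k,h \right)} = \left(-4 + 3\right) \left(k + h\right) = - (h + k) = - h - k$)
$t{\left(T \right)} = -5$ ($t{\left(T \right)} = -4 + \left(3 - 4\right) = -4 - 1 = -5$)
$-11 - 7 t{\left(q{\left(-2 \right)} \right)} = -11 - -35 = -11 + 35 = 24$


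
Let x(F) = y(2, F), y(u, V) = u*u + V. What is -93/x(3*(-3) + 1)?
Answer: 93/4 ≈ 23.250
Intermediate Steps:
y(u, V) = V + u² (y(u, V) = u² + V = V + u²)
x(F) = 4 + F (x(F) = F + 2² = F + 4 = 4 + F)
-93/x(3*(-3) + 1) = -93/(4 + (3*(-3) + 1)) = -93/(4 + (-9 + 1)) = -93/(4 - 8) = -93/(-4) = -93*(-¼) = 93/4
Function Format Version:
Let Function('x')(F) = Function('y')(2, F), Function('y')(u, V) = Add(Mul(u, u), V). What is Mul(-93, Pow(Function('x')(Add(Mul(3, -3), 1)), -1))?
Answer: Rational(93, 4) ≈ 23.250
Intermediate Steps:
Function('y')(u, V) = Add(V, Pow(u, 2)) (Function('y')(u, V) = Add(Pow(u, 2), V) = Add(V, Pow(u, 2)))
Function('x')(F) = Add(4, F) (Function('x')(F) = Add(F, Pow(2, 2)) = Add(F, 4) = Add(4, F))
Mul(-93, Pow(Function('x')(Add(Mul(3, -3), 1)), -1)) = Mul(-93, Pow(Add(4, Add(Mul(3, -3), 1)), -1)) = Mul(-93, Pow(Add(4, Add(-9, 1)), -1)) = Mul(-93, Pow(Add(4, -8), -1)) = Mul(-93, Pow(-4, -1)) = Mul(-93, Rational(-1, 4)) = Rational(93, 4)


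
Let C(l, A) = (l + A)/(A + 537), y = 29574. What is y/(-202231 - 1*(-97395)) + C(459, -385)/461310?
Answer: -259211887127/918876008040 ≈ -0.28210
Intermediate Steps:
C(l, A) = (A + l)/(537 + A)
y/(-202231 - 1*(-97395)) + C(459, -385)/461310 = 29574/(-202231 - 1*(-97395)) + ((-385 + 459)/(537 - 385))/461310 = 29574/(-202231 + 97395) + (74/152)*(1/461310) = 29574/(-104836) + ((1/152)*74)*(1/461310) = 29574*(-1/104836) + (37/76)*(1/461310) = -14787/52418 + 37/35059560 = -259211887127/918876008040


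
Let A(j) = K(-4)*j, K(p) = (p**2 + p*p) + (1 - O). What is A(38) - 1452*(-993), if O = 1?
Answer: 1443052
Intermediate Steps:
K(p) = 2*p**2 (K(p) = (p**2 + p*p) + (1 - 1*1) = (p**2 + p**2) + (1 - 1) = 2*p**2 + 0 = 2*p**2)
A(j) = 32*j (A(j) = (2*(-4)**2)*j = (2*16)*j = 32*j)
A(38) - 1452*(-993) = 32*38 - 1452*(-993) = 1216 + 1441836 = 1443052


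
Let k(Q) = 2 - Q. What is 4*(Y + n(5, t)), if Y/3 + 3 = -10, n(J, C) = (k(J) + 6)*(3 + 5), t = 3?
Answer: -60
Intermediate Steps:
n(J, C) = 64 - 8*J (n(J, C) = ((2 - J) + 6)*(3 + 5) = (8 - J)*8 = 64 - 8*J)
Y = -39 (Y = -9 + 3*(-10) = -9 - 30 = -39)
4*(Y + n(5, t)) = 4*(-39 + (64 - 8*5)) = 4*(-39 + (64 - 40)) = 4*(-39 + 24) = 4*(-15) = -60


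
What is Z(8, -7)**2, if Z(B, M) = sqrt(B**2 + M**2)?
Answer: 113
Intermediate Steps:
Z(8, -7)**2 = (sqrt(8**2 + (-7)**2))**2 = (sqrt(64 + 49))**2 = (sqrt(113))**2 = 113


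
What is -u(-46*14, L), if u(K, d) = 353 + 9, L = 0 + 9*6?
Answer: -362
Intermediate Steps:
L = 54 (L = 0 + 54 = 54)
u(K, d) = 362
-u(-46*14, L) = -1*362 = -362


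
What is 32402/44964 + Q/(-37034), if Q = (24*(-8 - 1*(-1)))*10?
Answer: 318878797/416299194 ≈ 0.76598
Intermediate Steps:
Q = -1680 (Q = (24*(-8 + 1))*10 = (24*(-7))*10 = -168*10 = -1680)
32402/44964 + Q/(-37034) = 32402/44964 - 1680/(-37034) = 32402*(1/44964) - 1680*(-1/37034) = 16201/22482 + 840/18517 = 318878797/416299194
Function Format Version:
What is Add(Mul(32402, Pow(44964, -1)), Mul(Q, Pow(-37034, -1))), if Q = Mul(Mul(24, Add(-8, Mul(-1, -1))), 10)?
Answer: Rational(318878797, 416299194) ≈ 0.76598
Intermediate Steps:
Q = -1680 (Q = Mul(Mul(24, Add(-8, 1)), 10) = Mul(Mul(24, -7), 10) = Mul(-168, 10) = -1680)
Add(Mul(32402, Pow(44964, -1)), Mul(Q, Pow(-37034, -1))) = Add(Mul(32402, Pow(44964, -1)), Mul(-1680, Pow(-37034, -1))) = Add(Mul(32402, Rational(1, 44964)), Mul(-1680, Rational(-1, 37034))) = Add(Rational(16201, 22482), Rational(840, 18517)) = Rational(318878797, 416299194)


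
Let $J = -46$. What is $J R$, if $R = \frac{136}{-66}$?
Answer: $\frac{3128}{33} \approx 94.788$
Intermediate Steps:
$R = - \frac{68}{33}$ ($R = 136 \left(- \frac{1}{66}\right) = - \frac{68}{33} \approx -2.0606$)
$J R = \left(-46\right) \left(- \frac{68}{33}\right) = \frac{3128}{33}$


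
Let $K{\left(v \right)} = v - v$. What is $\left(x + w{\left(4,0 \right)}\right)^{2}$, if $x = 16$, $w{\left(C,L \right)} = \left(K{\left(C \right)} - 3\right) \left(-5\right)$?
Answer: $961$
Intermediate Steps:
$K{\left(v \right)} = 0$
$w{\left(C,L \right)} = 15$ ($w{\left(C,L \right)} = \left(0 - 3\right) \left(-5\right) = \left(-3\right) \left(-5\right) = 15$)
$\left(x + w{\left(4,0 \right)}\right)^{2} = \left(16 + 15\right)^{2} = 31^{2} = 961$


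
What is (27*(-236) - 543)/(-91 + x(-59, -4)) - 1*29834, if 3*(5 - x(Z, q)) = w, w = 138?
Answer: -1310391/44 ≈ -29782.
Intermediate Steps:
x(Z, q) = -41 (x(Z, q) = 5 - ⅓*138 = 5 - 46 = -41)
(27*(-236) - 543)/(-91 + x(-59, -4)) - 1*29834 = (27*(-236) - 543)/(-91 - 41) - 1*29834 = (-6372 - 543)/(-132) - 29834 = -6915*(-1/132) - 29834 = 2305/44 - 29834 = -1310391/44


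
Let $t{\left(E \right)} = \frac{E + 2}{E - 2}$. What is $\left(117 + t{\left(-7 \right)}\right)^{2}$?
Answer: $\frac{1119364}{81} \approx 13819.0$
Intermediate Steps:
$t{\left(E \right)} = \frac{2 + E}{-2 + E}$
$\left(117 + t{\left(-7 \right)}\right)^{2} = \left(117 + \frac{2 - 7}{-2 - 7}\right)^{2} = \left(117 + \frac{1}{-9} \left(-5\right)\right)^{2} = \left(117 - - \frac{5}{9}\right)^{2} = \left(117 + \frac{5}{9}\right)^{2} = \left(\frac{1058}{9}\right)^{2} = \frac{1119364}{81}$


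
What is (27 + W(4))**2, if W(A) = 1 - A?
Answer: 576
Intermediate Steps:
(27 + W(4))**2 = (27 + (1 - 1*4))**2 = (27 + (1 - 4))**2 = (27 - 3)**2 = 24**2 = 576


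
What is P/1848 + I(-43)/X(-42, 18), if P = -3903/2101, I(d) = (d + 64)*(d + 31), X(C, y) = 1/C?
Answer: 13697980843/1294216 ≈ 10584.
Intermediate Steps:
I(d) = (31 + d)*(64 + d) (I(d) = (64 + d)*(31 + d) = (31 + d)*(64 + d))
P = -3903/2101 (P = -3903*1/2101 = -3903/2101 ≈ -1.8577)
P/1848 + I(-43)/X(-42, 18) = -3903/2101/1848 + (1984 + (-43)² + 95*(-43))/(1/(-42)) = -3903/2101*1/1848 + (1984 + 1849 - 4085)/(-1/42) = -1301/1294216 - 252*(-42) = -1301/1294216 + 10584 = 13697980843/1294216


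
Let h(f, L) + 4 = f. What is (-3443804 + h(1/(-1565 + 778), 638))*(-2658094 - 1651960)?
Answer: 11681439781022438/787 ≈ 1.4843e+13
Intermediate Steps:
h(f, L) = -4 + f
(-3443804 + h(1/(-1565 + 778), 638))*(-2658094 - 1651960) = (-3443804 + (-4 + 1/(-1565 + 778)))*(-2658094 - 1651960) = (-3443804 + (-4 + 1/(-787)))*(-4310054) = (-3443804 + (-4 - 1/787))*(-4310054) = (-3443804 - 3149/787)*(-4310054) = -2710276897/787*(-4310054) = 11681439781022438/787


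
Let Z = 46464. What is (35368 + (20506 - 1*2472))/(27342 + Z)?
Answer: 26701/36903 ≈ 0.72355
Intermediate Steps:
(35368 + (20506 - 1*2472))/(27342 + Z) = (35368 + (20506 - 1*2472))/(27342 + 46464) = (35368 + (20506 - 2472))/73806 = (35368 + 18034)*(1/73806) = 53402*(1/73806) = 26701/36903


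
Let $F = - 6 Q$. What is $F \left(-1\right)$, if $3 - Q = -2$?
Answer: $30$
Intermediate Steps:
$Q = 5$ ($Q = 3 - -2 = 3 + 2 = 5$)
$F = -30$ ($F = \left(-6\right) 5 = -30$)
$F \left(-1\right) = \left(-30\right) \left(-1\right) = 30$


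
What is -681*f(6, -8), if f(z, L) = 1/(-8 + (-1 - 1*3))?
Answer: 227/4 ≈ 56.750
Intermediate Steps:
f(z, L) = -1/12 (f(z, L) = 1/(-8 + (-1 - 3)) = 1/(-8 - 4) = 1/(-12) = -1/12)
-681*f(6, -8) = -681*(-1/12) = 227/4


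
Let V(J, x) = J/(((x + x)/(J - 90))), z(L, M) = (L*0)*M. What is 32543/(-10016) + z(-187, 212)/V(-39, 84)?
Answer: -32543/10016 ≈ -3.2491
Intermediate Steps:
z(L, M) = 0 (z(L, M) = 0*M = 0)
V(J, x) = J*(-90 + J)/(2*x) (V(J, x) = J/(((2*x)/(-90 + J))) = J/((2*x/(-90 + J))) = J*((-90 + J)/(2*x)) = J*(-90 + J)/(2*x))
32543/(-10016) + z(-187, 212)/V(-39, 84) = 32543/(-10016) + 0/(((1/2)*(-39)*(-90 - 39)/84)) = 32543*(-1/10016) + 0/(((1/2)*(-39)*(1/84)*(-129))) = -32543/10016 + 0/(1677/56) = -32543/10016 + 0*(56/1677) = -32543/10016 + 0 = -32543/10016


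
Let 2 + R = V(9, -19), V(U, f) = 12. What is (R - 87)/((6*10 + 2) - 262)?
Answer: 77/200 ≈ 0.38500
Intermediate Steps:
R = 10 (R = -2 + 12 = 10)
(R - 87)/((6*10 + 2) - 262) = (10 - 87)/((6*10 + 2) - 262) = -77/((60 + 2) - 262) = -77/(62 - 262) = -77/(-200) = -77*(-1/200) = 77/200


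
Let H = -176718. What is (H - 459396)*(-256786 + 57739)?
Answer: 126616583358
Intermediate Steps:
(H - 459396)*(-256786 + 57739) = (-176718 - 459396)*(-256786 + 57739) = -636114*(-199047) = 126616583358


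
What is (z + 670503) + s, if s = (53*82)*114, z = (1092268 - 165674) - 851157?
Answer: 1241384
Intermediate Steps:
z = 75437 (z = 926594 - 851157 = 75437)
s = 495444 (s = 4346*114 = 495444)
(z + 670503) + s = (75437 + 670503) + 495444 = 745940 + 495444 = 1241384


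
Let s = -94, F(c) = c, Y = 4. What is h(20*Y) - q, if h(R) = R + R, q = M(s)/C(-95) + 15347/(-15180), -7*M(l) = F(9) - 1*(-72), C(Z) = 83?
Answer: 1421278987/8819580 ≈ 161.15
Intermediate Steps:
M(l) = -81/7 (M(l) = -(9 - 1*(-72))/7 = -(9 + 72)/7 = -⅐*81 = -81/7)
q = -10146187/8819580 (q = -81/7/83 + 15347/(-15180) = -81/7*1/83 + 15347*(-1/15180) = -81/581 - 15347/15180 = -10146187/8819580 ≈ -1.1504)
h(R) = 2*R
h(20*Y) - q = 2*(20*4) - 1*(-10146187/8819580) = 2*80 + 10146187/8819580 = 160 + 10146187/8819580 = 1421278987/8819580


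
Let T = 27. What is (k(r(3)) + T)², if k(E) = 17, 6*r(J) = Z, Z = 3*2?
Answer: 1936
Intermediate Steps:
Z = 6
r(J) = 1 (r(J) = (⅙)*6 = 1)
(k(r(3)) + T)² = (17 + 27)² = 44² = 1936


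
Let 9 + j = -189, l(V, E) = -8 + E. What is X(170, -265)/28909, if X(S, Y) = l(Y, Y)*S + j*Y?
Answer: 6060/28909 ≈ 0.20962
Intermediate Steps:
j = -198 (j = -9 - 189 = -198)
X(S, Y) = -198*Y + S*(-8 + Y) (X(S, Y) = (-8 + Y)*S - 198*Y = S*(-8 + Y) - 198*Y = -198*Y + S*(-8 + Y))
X(170, -265)/28909 = (-198*(-265) + 170*(-8 - 265))/28909 = (52470 + 170*(-273))*(1/28909) = (52470 - 46410)*(1/28909) = 6060*(1/28909) = 6060/28909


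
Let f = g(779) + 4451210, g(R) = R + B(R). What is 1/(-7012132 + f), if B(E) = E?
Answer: -1/2559364 ≈ -3.9072e-7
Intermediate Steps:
g(R) = 2*R (g(R) = R + R = 2*R)
f = 4452768 (f = 2*779 + 4451210 = 1558 + 4451210 = 4452768)
1/(-7012132 + f) = 1/(-7012132 + 4452768) = 1/(-2559364) = -1/2559364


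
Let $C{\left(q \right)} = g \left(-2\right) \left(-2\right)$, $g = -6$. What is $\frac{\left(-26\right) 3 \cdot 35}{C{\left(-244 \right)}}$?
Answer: $\frac{455}{4} \approx 113.75$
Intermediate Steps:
$C{\left(q \right)} = -24$ ($C{\left(q \right)} = \left(-6\right) \left(-2\right) \left(-2\right) = 12 \left(-2\right) = -24$)
$\frac{\left(-26\right) 3 \cdot 35}{C{\left(-244 \right)}} = \frac{\left(-26\right) 3 \cdot 35}{-24} = \left(-78\right) 35 \left(- \frac{1}{24}\right) = \left(-2730\right) \left(- \frac{1}{24}\right) = \frac{455}{4}$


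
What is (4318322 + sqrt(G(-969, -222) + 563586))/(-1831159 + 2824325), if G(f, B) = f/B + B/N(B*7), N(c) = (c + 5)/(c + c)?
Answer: 2159161/496583 + sqrt(7399228764933814)/113842645916 ≈ 4.3488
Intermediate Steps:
N(c) = (5 + c)/(2*c) (N(c) = (5 + c)/((2*c)) = (5 + c)*(1/(2*c)) = (5 + c)/(2*c))
G(f, B) = f/B + 14*B**2/(5 + 7*B) (G(f, B) = f/B + B/(((5 + B*7)/(2*((B*7))))) = f/B + B/(((5 + 7*B)/(2*((7*B))))) = f/B + B/(((1/(7*B))*(5 + 7*B)/2)) = f/B + B/(((5 + 7*B)/(14*B))) = f/B + B*(14*B/(5 + 7*B)) = f/B + 14*B**2/(5 + 7*B))
(4318322 + sqrt(G(-969, -222) + 563586))/(-1831159 + 2824325) = (4318322 + sqrt((14*(-222)**3 - 969*(5 + 7*(-222)))/((-222)*(5 + 7*(-222))) + 563586))/(-1831159 + 2824325) = (4318322 + sqrt(-(14*(-10941048) - 969*(5 - 1554))/(222*(5 - 1554)) + 563586))/993166 = (4318322 + sqrt(-1/222*(-153174672 - 969*(-1549))/(-1549) + 563586))*(1/993166) = (4318322 + sqrt(-1/222*(-1/1549)*(-153174672 + 1500981) + 563586))*(1/993166) = (4318322 + sqrt(-1/222*(-1/1549)*(-151673691) + 563586))*(1/993166) = (4318322 + sqrt(-50557897/114626 + 563586))*(1/993166) = (4318322 + sqrt(64551050939/114626))*(1/993166) = (4318322 + sqrt(7399228764933814)/114626)*(1/993166) = 2159161/496583 + sqrt(7399228764933814)/113842645916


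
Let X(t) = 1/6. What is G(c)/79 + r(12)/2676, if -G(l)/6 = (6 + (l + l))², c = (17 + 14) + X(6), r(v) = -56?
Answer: -18744256/52851 ≈ -354.66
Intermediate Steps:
X(t) = ⅙
c = 187/6 (c = (17 + 14) + ⅙ = 31 + ⅙ = 187/6 ≈ 31.167)
G(l) = -6*(6 + 2*l)² (G(l) = -6*(6 + (l + l))² = -6*(6 + 2*l)²)
G(c)/79 + r(12)/2676 = -24*(3 + 187/6)²/79 - 56/2676 = -24*(205/6)²*(1/79) - 56*1/2676 = -24*42025/36*(1/79) - 14/669 = -84050/3*1/79 - 14/669 = -84050/237 - 14/669 = -18744256/52851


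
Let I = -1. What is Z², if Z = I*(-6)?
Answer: 36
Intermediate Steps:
Z = 6 (Z = -1*(-6) = 6)
Z² = 6² = 36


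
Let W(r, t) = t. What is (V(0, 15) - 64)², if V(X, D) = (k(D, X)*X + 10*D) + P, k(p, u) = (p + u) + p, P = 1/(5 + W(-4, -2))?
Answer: 67081/9 ≈ 7453.4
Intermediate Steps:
P = ⅓ (P = 1/(5 - 2) = 1/3 = ⅓ ≈ 0.33333)
k(p, u) = u + 2*p
V(X, D) = ⅓ + 10*D + X*(X + 2*D) (V(X, D) = ((X + 2*D)*X + 10*D) + ⅓ = (X*(X + 2*D) + 10*D) + ⅓ = (10*D + X*(X + 2*D)) + ⅓ = ⅓ + 10*D + X*(X + 2*D))
(V(0, 15) - 64)² = ((⅓ + 10*15 + 0*(0 + 2*15)) - 64)² = ((⅓ + 150 + 0*(0 + 30)) - 64)² = ((⅓ + 150 + 0*30) - 64)² = ((⅓ + 150 + 0) - 64)² = (451/3 - 64)² = (259/3)² = 67081/9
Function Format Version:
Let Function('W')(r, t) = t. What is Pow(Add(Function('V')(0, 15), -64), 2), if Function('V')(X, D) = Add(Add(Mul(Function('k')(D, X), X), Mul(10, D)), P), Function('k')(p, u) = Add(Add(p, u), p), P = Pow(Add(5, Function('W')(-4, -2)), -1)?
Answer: Rational(67081, 9) ≈ 7453.4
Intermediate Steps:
P = Rational(1, 3) (P = Pow(Add(5, -2), -1) = Pow(3, -1) = Rational(1, 3) ≈ 0.33333)
Function('k')(p, u) = Add(u, Mul(2, p))
Function('V')(X, D) = Add(Rational(1, 3), Mul(10, D), Mul(X, Add(X, Mul(2, D)))) (Function('V')(X, D) = Add(Add(Mul(Add(X, Mul(2, D)), X), Mul(10, D)), Rational(1, 3)) = Add(Add(Mul(X, Add(X, Mul(2, D))), Mul(10, D)), Rational(1, 3)) = Add(Add(Mul(10, D), Mul(X, Add(X, Mul(2, D)))), Rational(1, 3)) = Add(Rational(1, 3), Mul(10, D), Mul(X, Add(X, Mul(2, D)))))
Pow(Add(Function('V')(0, 15), -64), 2) = Pow(Add(Add(Rational(1, 3), Mul(10, 15), Mul(0, Add(0, Mul(2, 15)))), -64), 2) = Pow(Add(Add(Rational(1, 3), 150, Mul(0, Add(0, 30))), -64), 2) = Pow(Add(Add(Rational(1, 3), 150, Mul(0, 30)), -64), 2) = Pow(Add(Add(Rational(1, 3), 150, 0), -64), 2) = Pow(Add(Rational(451, 3), -64), 2) = Pow(Rational(259, 3), 2) = Rational(67081, 9)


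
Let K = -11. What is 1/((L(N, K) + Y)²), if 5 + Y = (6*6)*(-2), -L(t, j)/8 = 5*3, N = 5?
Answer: 1/38809 ≈ 2.5767e-5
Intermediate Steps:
L(t, j) = -120 (L(t, j) = -40*3 = -8*15 = -120)
Y = -77 (Y = -5 + (6*6)*(-2) = -5 + 36*(-2) = -5 - 72 = -77)
1/((L(N, K) + Y)²) = 1/((-120 - 77)²) = 1/((-197)²) = 1/38809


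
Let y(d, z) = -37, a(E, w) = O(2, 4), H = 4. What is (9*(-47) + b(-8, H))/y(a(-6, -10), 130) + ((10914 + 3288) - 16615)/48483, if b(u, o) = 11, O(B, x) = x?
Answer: 19885715/1793871 ≈ 11.085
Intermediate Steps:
a(E, w) = 4
(9*(-47) + b(-8, H))/y(a(-6, -10), 130) + ((10914 + 3288) - 16615)/48483 = (9*(-47) + 11)/(-37) + ((10914 + 3288) - 16615)/48483 = (-423 + 11)*(-1/37) + (14202 - 16615)*(1/48483) = -412*(-1/37) - 2413*1/48483 = 412/37 - 2413/48483 = 19885715/1793871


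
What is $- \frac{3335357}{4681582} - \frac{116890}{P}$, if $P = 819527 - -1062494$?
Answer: $- \frac{6824442036477}{8810835637222} \approx -0.77455$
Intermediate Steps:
$P = 1882021$ ($P = 819527 + 1062494 = 1882021$)
$- \frac{3335357}{4681582} - \frac{116890}{P} = - \frac{3335357}{4681582} - \frac{116890}{1882021} = - \frac{6824442036477}{8810835637222}$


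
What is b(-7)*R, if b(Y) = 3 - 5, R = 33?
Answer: -66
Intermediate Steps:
b(Y) = -2
b(-7)*R = -2*33 = -66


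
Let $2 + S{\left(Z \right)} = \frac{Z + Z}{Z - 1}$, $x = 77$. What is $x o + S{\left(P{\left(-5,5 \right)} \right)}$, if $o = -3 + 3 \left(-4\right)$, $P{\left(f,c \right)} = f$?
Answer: $- \frac{3466}{3} \approx -1155.3$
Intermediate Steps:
$o = -15$ ($o = -3 - 12 = -15$)
$S{\left(Z \right)} = -2 + \frac{2 Z}{-1 + Z}$ ($S{\left(Z \right)} = -2 + \frac{Z + Z}{Z - 1} = -2 + \frac{2 Z}{-1 + Z}$)
$x o + S{\left(P{\left(-5,5 \right)} \right)} = 77 \left(-15\right) + \frac{2}{-1 - 5} = -1155 + \frac{2}{-6} = -1155 + 2 \left(- \frac{1}{6}\right) = -1155 - \frac{1}{3} = - \frac{3466}{3}$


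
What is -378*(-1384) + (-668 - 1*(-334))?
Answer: 522818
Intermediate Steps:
-378*(-1384) + (-668 - 1*(-334)) = 523152 + (-668 + 334) = 523152 - 334 = 522818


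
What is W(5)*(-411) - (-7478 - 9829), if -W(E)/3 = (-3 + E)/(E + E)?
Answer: 87768/5 ≈ 17554.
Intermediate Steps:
W(E) = -3*(-3 + E)/(2*E) (W(E) = -3*(-3 + E)/(E + E) = -3*(-3 + E)/(2*E))
W(5)*(-411) - (-7478 - 9829) = ((3/2)*(3 - 1*5)/5)*(-411) - (-7478 - 9829) = ((3/2)*(⅕)*(3 - 5))*(-411) - 1*(-17307) = ((3/2)*(⅕)*(-2))*(-411) + 17307 = -⅗*(-411) + 17307 = 1233/5 + 17307 = 87768/5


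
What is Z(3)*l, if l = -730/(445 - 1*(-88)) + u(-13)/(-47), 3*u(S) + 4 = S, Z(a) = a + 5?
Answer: -750952/75153 ≈ -9.9923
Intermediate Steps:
Z(a) = 5 + a
u(S) = -4/3 + S/3
l = -93869/75153 (l = -730/(445 - 1*(-88)) + (-4/3 + (⅓)*(-13))/(-47) = -730/(445 + 88) + (-4/3 - 13/3)*(-1/47) = -730/533 - 17/3*(-1/47) = -730*1/533 + 17/141 = -730/533 + 17/141 = -93869/75153 ≈ -1.2490)
Z(3)*l = (5 + 3)*(-93869/75153) = 8*(-93869/75153) = -750952/75153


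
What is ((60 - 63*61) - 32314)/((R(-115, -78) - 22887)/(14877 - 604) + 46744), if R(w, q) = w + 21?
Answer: -73601783/95307733 ≈ -0.77225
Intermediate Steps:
R(w, q) = 21 + w
((60 - 63*61) - 32314)/((R(-115, -78) - 22887)/(14877 - 604) + 46744) = ((60 - 63*61) - 32314)/(((21 - 115) - 22887)/(14877 - 604) + 46744) = ((60 - 3843) - 32314)/((-94 - 22887)/14273 + 46744) = (-3783 - 32314)/(-22981*1/14273 + 46744) = -36097/(-3283/2039 + 46744) = -36097/95307733/2039 = -36097*2039/95307733 = -73601783/95307733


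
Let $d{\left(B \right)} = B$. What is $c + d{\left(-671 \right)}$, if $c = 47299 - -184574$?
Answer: $231202$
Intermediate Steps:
$c = 231873$ ($c = 47299 + 184574 = 231873$)
$c + d{\left(-671 \right)} = 231873 - 671 = 231202$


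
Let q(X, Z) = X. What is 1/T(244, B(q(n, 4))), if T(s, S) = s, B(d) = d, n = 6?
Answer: 1/244 ≈ 0.0040984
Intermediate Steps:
1/T(244, B(q(n, 4))) = 1/244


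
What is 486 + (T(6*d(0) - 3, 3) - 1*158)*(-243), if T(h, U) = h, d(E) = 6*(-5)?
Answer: 83349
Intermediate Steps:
d(E) = -30
486 + (T(6*d(0) - 3, 3) - 1*158)*(-243) = 486 + ((6*(-30) - 3) - 1*158)*(-243) = 486 + ((-180 - 3) - 158)*(-243) = 486 + (-183 - 158)*(-243) = 486 - 341*(-243) = 486 + 82863 = 83349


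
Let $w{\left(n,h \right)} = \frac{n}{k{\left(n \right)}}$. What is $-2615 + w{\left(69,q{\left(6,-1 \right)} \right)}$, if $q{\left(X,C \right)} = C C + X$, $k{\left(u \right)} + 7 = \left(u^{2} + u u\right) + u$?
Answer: $- \frac{25062091}{9584} \approx -2615.0$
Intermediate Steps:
$k{\left(u \right)} = -7 + u + 2 u^{2}$ ($k{\left(u \right)} = -7 + \left(\left(u^{2} + u u\right) + u\right) = -7 + \left(\left(u^{2} + u^{2}\right) + u\right) = -7 + \left(2 u^{2} + u\right) = -7 + \left(u + 2 u^{2}\right) = -7 + u + 2 u^{2}$)
$q{\left(X,C \right)} = X + C^{2}$ ($q{\left(X,C \right)} = C^{2} + X = X + C^{2}$)
$w{\left(n,h \right)} = \frac{n}{-7 + n + 2 n^{2}}$
$-2615 + w{\left(69,q{\left(6,-1 \right)} \right)} = -2615 + \frac{69}{-7 + 69 + 2 \cdot 69^{2}} = -2615 + \frac{69}{-7 + 69 + 2 \cdot 4761} = -2615 + \frac{69}{-7 + 69 + 9522} = -2615 + \frac{69}{9584} = - \frac{25062091}{9584}$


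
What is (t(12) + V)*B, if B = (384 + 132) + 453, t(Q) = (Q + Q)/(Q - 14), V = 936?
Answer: 895356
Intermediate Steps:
t(Q) = 2*Q/(-14 + Q) (t(Q) = (2*Q)/(-14 + Q) = 2*Q/(-14 + Q))
B = 969 (B = 516 + 453 = 969)
(t(12) + V)*B = (2*12/(-14 + 12) + 936)*969 = (2*12/(-2) + 936)*969 = (2*12*(-½) + 936)*969 = (-12 + 936)*969 = 924*969 = 895356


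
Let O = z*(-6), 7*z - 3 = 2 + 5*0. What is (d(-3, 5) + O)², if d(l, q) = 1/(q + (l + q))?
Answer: 841/49 ≈ 17.163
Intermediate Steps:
z = 5/7 (z = 3/7 + (2 + 5*0)/7 = 3/7 + (2 + 0)/7 = 3/7 + (⅐)*2 = 3/7 + 2/7 = 5/7 ≈ 0.71429)
d(l, q) = 1/(l + 2*q)
O = -30/7 (O = (5/7)*(-6) = -30/7 ≈ -4.2857)
(d(-3, 5) + O)² = (1/(-3 + 2*5) - 30/7)² = (1/(-3 + 10) - 30/7)² = (1/7 - 30/7)² = (⅐ - 30/7)² = (-29/7)² = 841/49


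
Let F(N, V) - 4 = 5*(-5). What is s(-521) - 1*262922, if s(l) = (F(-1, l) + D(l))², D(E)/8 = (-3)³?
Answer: -206753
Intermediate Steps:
D(E) = -216 (D(E) = 8*(-3)³ = 8*(-27) = -216)
F(N, V) = -21 (F(N, V) = 4 + 5*(-5) = 4 - 25 = -21)
s(l) = 56169 (s(l) = (-21 - 216)² = (-237)² = 56169)
s(-521) - 1*262922 = 56169 - 1*262922 = 56169 - 262922 = -206753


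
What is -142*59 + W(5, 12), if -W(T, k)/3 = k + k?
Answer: -8450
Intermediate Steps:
W(T, k) = -6*k (W(T, k) = -3*(k + k) = -6*k)
-142*59 + W(5, 12) = -142*59 - 6*12 = -8378 - 72 = -8450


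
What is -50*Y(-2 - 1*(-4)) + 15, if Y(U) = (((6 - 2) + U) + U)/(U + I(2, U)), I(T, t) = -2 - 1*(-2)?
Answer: -185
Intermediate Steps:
I(T, t) = 0 (I(T, t) = -2 + 2 = 0)
Y(U) = (4 + 2*U)/U (Y(U) = (((6 - 2) + U) + U)/(U + 0) = ((4 + U) + U)/U = (4 + 2*U)/U)
-50*Y(-2 - 1*(-4)) + 15 = -50*(2 + 4/(-2 - 1*(-4))) + 15 = -50*(2 + 4/(-2 + 4)) + 15 = -50*(2 + 4/2) + 15 = -50*(2 + 4*(½)) + 15 = -50*(2 + 2) + 15 = -50*4 + 15 = -200 + 15 = -185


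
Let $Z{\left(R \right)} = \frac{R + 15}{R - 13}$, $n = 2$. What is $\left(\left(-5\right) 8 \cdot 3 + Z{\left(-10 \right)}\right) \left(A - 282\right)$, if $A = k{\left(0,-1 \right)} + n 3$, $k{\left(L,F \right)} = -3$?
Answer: $\frac{771435}{23} \approx 33541.0$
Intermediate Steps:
$A = 3$ ($A = -3 + 2 \cdot 3 = -3 + 6 = 3$)
$Z{\left(R \right)} = \frac{15 + R}{-13 + R}$
$\left(\left(-5\right) 8 \cdot 3 + Z{\left(-10 \right)}\right) \left(A - 282\right) = \left(\left(-5\right) 8 \cdot 3 + \frac{15 - 10}{-13 - 10}\right) \left(3 - 282\right) = \left(\left(-40\right) 3 + \frac{1}{-23} \cdot 5\right) \left(-279\right) = \left(-120 - \frac{5}{23}\right) \left(-279\right) = \left(- \frac{2765}{23}\right) \left(-279\right) = \frac{771435}{23}$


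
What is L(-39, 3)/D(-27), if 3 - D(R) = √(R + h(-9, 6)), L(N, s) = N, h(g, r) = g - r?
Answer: -39/17 - 13*I*√42/17 ≈ -2.2941 - 4.9559*I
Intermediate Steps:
D(R) = 3 - √(-15 + R) (D(R) = 3 - √(R + (-9 - 1*6)) = 3 - √(R + (-9 - 6)) = 3 - √(R - 15) = 3 - √(-15 + R))
L(-39, 3)/D(-27) = -39/(3 - √(-15 - 27)) = -39/(3 - √(-42)) = -39/(3 - I*√42)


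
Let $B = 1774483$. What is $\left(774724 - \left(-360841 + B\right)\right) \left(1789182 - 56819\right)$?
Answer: $-1106837903234$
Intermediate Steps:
$\left(774724 - \left(-360841 + B\right)\right) \left(1789182 - 56819\right) = \left(774724 + \left(360841 - 1774483\right)\right) \left(1789182 - 56819\right) = \left(774724 + \left(360841 - 1774483\right)\right) 1732363 = \left(774724 - 1413642\right) 1732363 = \left(-638918\right) 1732363 = -1106837903234$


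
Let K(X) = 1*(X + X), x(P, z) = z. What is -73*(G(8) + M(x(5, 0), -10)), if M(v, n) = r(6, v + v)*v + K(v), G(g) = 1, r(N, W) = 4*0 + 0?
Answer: -73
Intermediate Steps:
r(N, W) = 0 (r(N, W) = 0 + 0 = 0)
K(X) = 2*X (K(X) = 1*(2*X) = 2*X)
M(v, n) = 2*v (M(v, n) = 0*v + 2*v = 0 + 2*v = 2*v)
-73*(G(8) + M(x(5, 0), -10)) = -73*(1 + 2*0) = -73*(1 + 0) = -73*1 = -73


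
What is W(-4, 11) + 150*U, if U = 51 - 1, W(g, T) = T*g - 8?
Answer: 7448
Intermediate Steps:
W(g, T) = -8 + T*g
U = 50
W(-4, 11) + 150*U = (-8 + 11*(-4)) + 150*50 = (-8 - 44) + 7500 = -52 + 7500 = 7448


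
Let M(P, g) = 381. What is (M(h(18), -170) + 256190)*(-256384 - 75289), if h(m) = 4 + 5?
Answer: -85097673283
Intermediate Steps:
h(m) = 9
(M(h(18), -170) + 256190)*(-256384 - 75289) = (381 + 256190)*(-256384 - 75289) = 256571*(-331673) = -85097673283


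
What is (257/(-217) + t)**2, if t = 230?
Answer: 2465420409/47089 ≈ 52357.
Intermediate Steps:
(257/(-217) + t)**2 = (257/(-217) + 230)**2 = (257*(-1/217) + 230)**2 = (-257/217 + 230)**2 = (49653/217)**2 = 2465420409/47089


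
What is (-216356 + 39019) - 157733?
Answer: -335070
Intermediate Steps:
(-216356 + 39019) - 157733 = -177337 - 157733 = -335070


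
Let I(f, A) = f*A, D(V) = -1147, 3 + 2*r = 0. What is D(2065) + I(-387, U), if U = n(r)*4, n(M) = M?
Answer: 1175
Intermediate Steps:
r = -3/2 (r = -3/2 + (½)*0 = -3/2 + 0 = -3/2 ≈ -1.5000)
U = -6 (U = -3/2*4 = -6)
I(f, A) = A*f
D(2065) + I(-387, U) = -1147 - 6*(-387) = -1147 + 2322 = 1175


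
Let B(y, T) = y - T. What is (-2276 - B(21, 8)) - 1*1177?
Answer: -3466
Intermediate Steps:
(-2276 - B(21, 8)) - 1*1177 = (-2276 - (21 - 1*8)) - 1*1177 = (-2276 - (21 - 8)) - 1177 = (-2276 - 1*13) - 1177 = (-2276 - 13) - 1177 = -2289 - 1177 = -3466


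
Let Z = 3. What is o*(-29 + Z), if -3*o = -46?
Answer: -1196/3 ≈ -398.67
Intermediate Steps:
o = 46/3 (o = -1/3*(-46) = 46/3 ≈ 15.333)
o*(-29 + Z) = 46*(-29 + 3)/3 = (46/3)*(-26) = -1196/3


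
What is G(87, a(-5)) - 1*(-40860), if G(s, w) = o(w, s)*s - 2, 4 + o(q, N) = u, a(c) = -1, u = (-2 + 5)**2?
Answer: 41293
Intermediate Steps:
u = 9 (u = 3**2 = 9)
o(q, N) = 5 (o(q, N) = -4 + 9 = 5)
G(s, w) = -2 + 5*s (G(s, w) = 5*s - 2 = -2 + 5*s)
G(87, a(-5)) - 1*(-40860) = (-2 + 5*87) - 1*(-40860) = (-2 + 435) + 40860 = 433 + 40860 = 41293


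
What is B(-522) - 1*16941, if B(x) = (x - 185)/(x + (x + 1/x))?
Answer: -9231950775/544969 ≈ -16940.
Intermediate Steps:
B(x) = (-185 + x)/(1/x + 2*x)
B(-522) - 1*16941 = -522*(-185 - 522)/(1 + 2*(-522)²) - 1*16941 = -522*(-707)/(1 + 2*272484) - 16941 = -522*(-707)/(1 + 544968) - 16941 = -522*(-707)/544969 - 16941 = -522*1/544969*(-707) - 16941 = 369054/544969 - 16941 = -9231950775/544969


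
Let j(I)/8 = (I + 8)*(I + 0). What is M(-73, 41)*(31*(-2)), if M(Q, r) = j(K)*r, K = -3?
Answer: 305040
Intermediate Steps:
j(I) = 8*I*(8 + I) (j(I) = 8*((I + 8)*(I + 0)) = 8*((8 + I)*I) = 8*(I*(8 + I)) = 8*I*(8 + I))
M(Q, r) = -120*r (M(Q, r) = (8*(-3)*(8 - 3))*r = (8*(-3)*5)*r = -120*r)
M(-73, 41)*(31*(-2)) = (-120*41)*(31*(-2)) = -4920*(-62) = 305040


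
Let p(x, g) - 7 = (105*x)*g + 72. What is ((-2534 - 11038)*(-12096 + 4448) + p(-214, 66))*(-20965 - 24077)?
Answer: -4608504435030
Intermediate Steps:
p(x, g) = 79 + 105*g*x (p(x, g) = 7 + ((105*x)*g + 72) = 7 + (105*g*x + 72) = 7 + (72 + 105*g*x) = 79 + 105*g*x)
((-2534 - 11038)*(-12096 + 4448) + p(-214, 66))*(-20965 - 24077) = ((-2534 - 11038)*(-12096 + 4448) + (79 + 105*66*(-214)))*(-20965 - 24077) = (-13572*(-7648) + (79 - 1483020))*(-45042) = (103798656 - 1482941)*(-45042) = 102315715*(-45042) = -4608504435030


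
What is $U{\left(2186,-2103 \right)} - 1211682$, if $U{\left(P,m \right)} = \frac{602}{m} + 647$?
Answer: $- \frac{2546807207}{2103} \approx -1.211 \cdot 10^{6}$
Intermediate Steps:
$U{\left(P,m \right)} = 647 + \frac{602}{m}$
$U{\left(2186,-2103 \right)} - 1211682 = \left(647 + \frac{602}{-2103}\right) - 1211682 = \left(647 + 602 \left(- \frac{1}{2103}\right)\right) - 1211682 = \left(647 - \frac{602}{2103}\right) - 1211682 = \frac{1360039}{2103} - 1211682 = - \frac{2546807207}{2103}$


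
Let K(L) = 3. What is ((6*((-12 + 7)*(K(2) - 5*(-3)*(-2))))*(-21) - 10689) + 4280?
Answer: -23419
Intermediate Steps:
((6*((-12 + 7)*(K(2) - 5*(-3)*(-2))))*(-21) - 10689) + 4280 = ((6*((-12 + 7)*(3 - 5*(-3)*(-2))))*(-21) - 10689) + 4280 = ((6*(-5*(3 + 15*(-2))))*(-21) - 10689) + 4280 = ((6*(-5*(3 - 30)))*(-21) - 10689) + 4280 = ((6*(-5*(-27)))*(-21) - 10689) + 4280 = ((6*135)*(-21) - 10689) + 4280 = (810*(-21) - 10689) + 4280 = (-17010 - 10689) + 4280 = -27699 + 4280 = -23419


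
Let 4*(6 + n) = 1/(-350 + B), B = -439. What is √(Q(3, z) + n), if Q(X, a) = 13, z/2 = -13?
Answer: √17429799/1578 ≈ 2.6457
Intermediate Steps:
z = -26 (z = 2*(-13) = -26)
n = -18937/3156 (n = -6 + 1/(4*(-350 - 439)) = -6 + (¼)/(-789) = -6 + (¼)*(-1/789) = -6 - 1/3156 = -18937/3156 ≈ -6.0003)
√(Q(3, z) + n) = √(13 - 18937/3156) = √(22091/3156) = √17429799/1578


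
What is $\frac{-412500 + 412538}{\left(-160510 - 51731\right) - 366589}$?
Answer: $- \frac{19}{289415} \approx -6.565 \cdot 10^{-5}$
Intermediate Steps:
$\frac{-412500 + 412538}{\left(-160510 - 51731\right) - 366589} = \frac{38}{\left(-160510 - 51731\right) - 366589} = \frac{38}{-212241 - 366589} = \frac{38}{-578830} = 38 \left(- \frac{1}{578830}\right) = - \frac{19}{289415}$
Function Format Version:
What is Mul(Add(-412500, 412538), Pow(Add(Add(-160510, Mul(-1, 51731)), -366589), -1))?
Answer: Rational(-19, 289415) ≈ -6.5650e-5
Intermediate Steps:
Mul(Add(-412500, 412538), Pow(Add(Add(-160510, Mul(-1, 51731)), -366589), -1)) = Mul(38, Pow(Add(Add(-160510, -51731), -366589), -1)) = Mul(38, Pow(Add(-212241, -366589), -1)) = Mul(38, Pow(-578830, -1)) = Mul(38, Rational(-1, 578830)) = Rational(-19, 289415)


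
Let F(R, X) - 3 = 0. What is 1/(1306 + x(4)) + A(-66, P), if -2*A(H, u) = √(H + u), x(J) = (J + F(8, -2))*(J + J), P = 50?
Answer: 1/1362 - 2*I ≈ 0.00073421 - 2.0*I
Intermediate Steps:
F(R, X) = 3 (F(R, X) = 3 + 0 = 3)
x(J) = 2*J*(3 + J) (x(J) = (J + 3)*(J + J) = (3 + J)*(2*J) = 2*J*(3 + J))
A(H, u) = -√(H + u)/2
1/(1306 + x(4)) + A(-66, P) = 1/(1306 + 2*4*(3 + 4)) - √(-66 + 50)/2 = 1/(1306 + 2*4*7) - 2*I = 1/(1306 + 56) - 2*I = 1/1362 - 2*I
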